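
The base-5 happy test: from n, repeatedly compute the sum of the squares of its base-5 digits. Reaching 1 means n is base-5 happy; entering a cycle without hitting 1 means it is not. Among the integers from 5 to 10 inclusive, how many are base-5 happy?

2

5: 5 → 1  — base-5 happy
6: 6 → 2 → 4 → 16 → 10 → 4  — not base-5 happy
7: 7 → 5 → 1  — base-5 happy
8: 8 → 10 → 4 → 16 → 10  — not base-5 happy
9: 9 → 17 → 13 → 13  — not base-5 happy
10: 10 → 4 → 16 → 10  — not base-5 happy
base-5 happy: 5, 7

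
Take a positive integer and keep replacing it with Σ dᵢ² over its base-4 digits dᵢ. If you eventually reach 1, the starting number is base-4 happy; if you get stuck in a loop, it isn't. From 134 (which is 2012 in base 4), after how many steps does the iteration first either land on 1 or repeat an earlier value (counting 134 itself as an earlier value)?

134 = (2,0,1,2)_4 → 2² + 0² + 1² + 2² = 4 + 0 + 1 + 4 = 9
9 = (2,1)_4 → 2² + 1² = 4 + 1 = 5
5 = (1,1)_4 → 1² + 1² = 1 + 1 = 2
2 = (2)_4 → 2² = 4
4 = (1,0)_4 → 1² + 0² = 1 + 0 = 1  — reached 1.
That took 5 steps.

5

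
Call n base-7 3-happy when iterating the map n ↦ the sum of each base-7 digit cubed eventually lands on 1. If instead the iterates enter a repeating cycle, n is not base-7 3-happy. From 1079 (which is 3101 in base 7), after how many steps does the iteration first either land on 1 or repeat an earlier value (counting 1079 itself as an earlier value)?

11

1079 = (3,1,0,1)_7 → 29
29 = (4,1)_7 → 65
65 = (1,2,2)_7 → 17
17 = (2,3)_7 → 35
35 = (5,0)_7 → 125
125 = (2,3,6)_7 → 251
251 = (5,0,6)_7 → 341
341 = (6,6,5)_7 → 557
557 = (1,4,2,4)_7 → 137
137 = (2,5,4)_7 → 197
197 = (4,0,1)_7 → 65  — 65 repeats.
That took 11 steps.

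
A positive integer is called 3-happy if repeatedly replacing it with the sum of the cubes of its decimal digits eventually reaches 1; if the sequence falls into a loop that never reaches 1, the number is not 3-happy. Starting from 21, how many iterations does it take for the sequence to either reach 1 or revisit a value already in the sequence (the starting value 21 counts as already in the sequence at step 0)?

21 → 2³ + 1³ = 9
9 → 9³ = 729
729 → 7³ + 2³ + 9³ = 1080
1080 → 1³ + 0³ + 8³ + 0³ = 513
513 → 5³ + 1³ + 3³ = 153
153 → 1³ + 5³ + 3³ = 153  — 153 repeats.
That took 6 steps.

6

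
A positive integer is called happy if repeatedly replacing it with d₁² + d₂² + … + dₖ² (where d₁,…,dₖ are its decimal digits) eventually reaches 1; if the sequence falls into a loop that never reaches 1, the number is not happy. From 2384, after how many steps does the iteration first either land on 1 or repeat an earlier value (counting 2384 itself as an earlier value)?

2384 → 2² + 3² + 8² + 4² = 4 + 9 + 64 + 16 = 93
93 → 9² + 3² = 81 + 9 = 90
90 → 9² + 0² = 81 + 0 = 81
81 → 8² + 1² = 64 + 1 = 65
65 → 6² + 5² = 36 + 25 = 61
61 → 6² + 1² = 36 + 1 = 37
37 → 3² + 7² = 9 + 49 = 58
58 → 5² + 8² = 25 + 64 = 89
89 → 8² + 9² = 64 + 81 = 145
145 → 1² + 4² + 5² = 1 + 16 + 25 = 42
42 → 4² + 2² = 16 + 4 = 20
20 → 2² + 0² = 4 + 0 = 4
4 → 4² = 16
16 → 1² + 6² = 1 + 36 = 37  — 37 repeats.
That took 14 steps.

14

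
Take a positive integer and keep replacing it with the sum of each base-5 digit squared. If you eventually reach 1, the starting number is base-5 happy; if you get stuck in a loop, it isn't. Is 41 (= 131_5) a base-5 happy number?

base-5 happy

41 = (1,3,1)_5 → 11
11 = (2,1)_5 → 5
5 = (1,0)_5 → 1  — reached 1.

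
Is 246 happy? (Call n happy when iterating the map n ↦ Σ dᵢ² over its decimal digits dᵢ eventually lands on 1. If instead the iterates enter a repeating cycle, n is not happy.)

not happy

246 → 2² + 4² + 6² = 4 + 16 + 36 = 56
56 → 5² + 6² = 25 + 36 = 61
61 → 6² + 1² = 36 + 1 = 37
37 → 3² + 7² = 9 + 49 = 58
58 → 5² + 8² = 25 + 64 = 89
89 → 8² + 9² = 64 + 81 = 145
145 → 1² + 4² + 5² = 1 + 16 + 25 = 42
42 → 4² + 2² = 16 + 4 = 20
20 → 2² + 0² = 4 + 0 = 4
4 → 4² = 16
16 → 1² + 6² = 1 + 36 = 37  — 37 already seen; the sequence cycles without reaching 1.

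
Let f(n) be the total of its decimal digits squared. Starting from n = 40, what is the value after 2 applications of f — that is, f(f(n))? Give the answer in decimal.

40 → 4² + 0² = 16
16 → 1² + 6² = 37

37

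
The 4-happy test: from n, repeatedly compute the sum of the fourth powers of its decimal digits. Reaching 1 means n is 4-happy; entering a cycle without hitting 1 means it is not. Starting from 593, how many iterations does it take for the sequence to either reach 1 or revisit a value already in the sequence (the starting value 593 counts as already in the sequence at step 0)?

593 → 7267
7267 → 6114
6114 → 1554
1554 → 1507
1507 → 3027
3027 → 2498
2498 → 10929
10929 → 13139
13139 → 6725
6725 → 4338
4338 → 4514
4514 → 1138
1138 → 4179
4179 → 9219
9219 → 13139  — 13139 repeats.
That took 15 steps.

15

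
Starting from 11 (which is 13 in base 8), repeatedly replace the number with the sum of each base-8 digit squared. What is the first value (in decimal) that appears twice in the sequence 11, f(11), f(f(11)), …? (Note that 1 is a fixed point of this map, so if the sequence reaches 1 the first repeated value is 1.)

11 = (1,3)_8 → 1² + 3² = 1 + 9 = 10
10 = (1,2)_8 → 1² + 2² = 1 + 4 = 5
5 = (5)_8 → 5² = 25
25 = (3,1)_8 → 3² + 1² = 9 + 1 = 10  — 10 already appeared earlier.

10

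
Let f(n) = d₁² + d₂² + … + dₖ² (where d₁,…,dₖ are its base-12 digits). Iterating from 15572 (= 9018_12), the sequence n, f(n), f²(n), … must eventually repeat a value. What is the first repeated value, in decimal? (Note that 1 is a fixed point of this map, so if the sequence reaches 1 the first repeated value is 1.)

15572 = (9,0,1,8)_12 → 9² + 0² + 1² + 8² = 81 + 0 + 1 + 64 = 146
146 = (1,0,2)_12 → 1² + 0² + 2² = 1 + 0 + 4 = 5
5 = (5)_12 → 5² = 25
25 = (2,1)_12 → 2² + 1² = 4 + 1 = 5  — 5 already appeared earlier.

5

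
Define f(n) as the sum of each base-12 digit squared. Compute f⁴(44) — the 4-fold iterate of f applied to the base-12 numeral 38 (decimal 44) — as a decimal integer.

100

44 = (3,8)_12 → 3² + 8² = 73
73 = (6,1)_12 → 6² + 1² = 37
37 = (3,1)_12 → 3² + 1² = 10
10 = (10)_12 → 10² = 100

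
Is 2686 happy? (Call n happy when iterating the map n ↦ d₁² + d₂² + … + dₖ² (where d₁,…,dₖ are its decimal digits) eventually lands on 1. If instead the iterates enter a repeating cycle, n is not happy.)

not happy

2686 → 2² + 6² + 8² + 6² = 4 + 36 + 64 + 36 = 140
140 → 1² + 4² + 0² = 1 + 16 + 0 = 17
17 → 1² + 7² = 1 + 49 = 50
50 → 5² + 0² = 25 + 0 = 25
25 → 2² + 5² = 4 + 25 = 29
29 → 2² + 9² = 4 + 81 = 85
85 → 8² + 5² = 64 + 25 = 89
89 → 8² + 9² = 64 + 81 = 145
145 → 1² + 4² + 5² = 1 + 16 + 25 = 42
42 → 4² + 2² = 16 + 4 = 20
20 → 2² + 0² = 4 + 0 = 4
4 → 4² = 16
16 → 1² + 6² = 1 + 36 = 37
37 → 3² + 7² = 9 + 49 = 58
58 → 5² + 8² = 25 + 64 = 89  — 89 already seen; the sequence cycles without reaching 1.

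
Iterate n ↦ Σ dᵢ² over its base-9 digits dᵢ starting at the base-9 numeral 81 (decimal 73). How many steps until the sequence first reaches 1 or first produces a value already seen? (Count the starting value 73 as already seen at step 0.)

73 = (8,1)_9 → 65
65 = (7,2)_9 → 53
53 = (5,8)_9 → 89
89 = (1,0,8)_9 → 65  — 65 repeats.
That took 4 steps.

4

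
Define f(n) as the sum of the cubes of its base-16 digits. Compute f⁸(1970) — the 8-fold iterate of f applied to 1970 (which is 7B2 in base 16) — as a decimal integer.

2729

1970 = (7,11,2)_16 → 7³ + 11³ + 2³ = 1682
1682 = (6,9,2)_16 → 6³ + 9³ + 2³ = 953
953 = (3,11,9)_16 → 3³ + 11³ + 9³ = 2087
2087 = (8,2,7)_16 → 8³ + 2³ + 7³ = 863
863 = (3,5,15)_16 → 3³ + 5³ + 15³ = 3527
3527 = (13,12,7)_16 → 13³ + 12³ + 7³ = 4268
4268 = (1,0,10,12)_16 → 1³ + 0³ + 10³ + 12³ = 2729
2729 = (10,10,9)_16 → 10³ + 10³ + 9³ = 2729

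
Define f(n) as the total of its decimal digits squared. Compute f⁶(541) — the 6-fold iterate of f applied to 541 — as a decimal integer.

58

541 → 5² + 4² + 1² = 25 + 16 + 1 = 42
42 → 4² + 2² = 16 + 4 = 20
20 → 2² + 0² = 4 + 0 = 4
4 → 4² = 16
16 → 1² + 6² = 1 + 36 = 37
37 → 3² + 7² = 9 + 49 = 58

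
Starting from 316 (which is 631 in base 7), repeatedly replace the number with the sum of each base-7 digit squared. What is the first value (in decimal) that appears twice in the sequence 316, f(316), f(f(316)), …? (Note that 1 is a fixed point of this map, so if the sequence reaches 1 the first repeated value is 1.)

316 = (6,3,1)_7 → 6² + 3² + 1² = 36 + 9 + 1 = 46
46 = (6,4)_7 → 6² + 4² = 36 + 16 = 52
52 = (1,0,3)_7 → 1² + 0² + 3² = 1 + 0 + 9 = 10
10 = (1,3)_7 → 1² + 3² = 1 + 9 = 10  — 10 already appeared earlier.

10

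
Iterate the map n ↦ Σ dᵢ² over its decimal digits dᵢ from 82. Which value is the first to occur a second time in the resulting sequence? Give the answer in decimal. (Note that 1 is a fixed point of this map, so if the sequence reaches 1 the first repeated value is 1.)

1

82 → 8² + 2² = 68
68 → 6² + 8² = 100
100 → 1² + 0² + 0² = 1  — reached the fixed point 1.
1 → 1, so 1 is the first repeated value.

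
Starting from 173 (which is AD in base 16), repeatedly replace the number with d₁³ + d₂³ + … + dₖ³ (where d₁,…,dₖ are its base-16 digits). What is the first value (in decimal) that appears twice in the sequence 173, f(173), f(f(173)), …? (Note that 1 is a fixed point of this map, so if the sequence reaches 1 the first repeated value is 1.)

2729

173 = (10,13)_16 → 10³ + 13³ = 3197
3197 = (12,7,13)_16 → 12³ + 7³ + 13³ = 4268
4268 = (1,0,10,12)_16 → 1³ + 0³ + 10³ + 12³ = 2729
2729 = (10,10,9)_16 → 10³ + 10³ + 9³ = 2729  — 2729 already appeared earlier.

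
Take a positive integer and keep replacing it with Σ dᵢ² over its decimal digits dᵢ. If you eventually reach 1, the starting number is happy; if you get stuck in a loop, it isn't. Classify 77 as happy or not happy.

not happy

77 → 7² + 7² = 98
98 → 9² + 8² = 145
145 → 1² + 4² + 5² = 42
42 → 4² + 2² = 20
20 → 2² + 0² = 4
4 → 4² = 16
16 → 1² + 6² = 37
37 → 3² + 7² = 58
58 → 5² + 8² = 89
89 → 8² + 9² = 145  — 145 already seen; the sequence cycles without reaching 1.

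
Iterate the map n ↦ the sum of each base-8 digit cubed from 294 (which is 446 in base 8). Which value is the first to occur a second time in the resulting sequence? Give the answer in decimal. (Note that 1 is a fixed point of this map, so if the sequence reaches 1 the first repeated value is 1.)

294 = (4,4,6)_8 → 4³ + 4³ + 6³ = 344
344 = (5,3,0)_8 → 5³ + 3³ + 0³ = 152
152 = (2,3,0)_8 → 2³ + 3³ + 0³ = 35
35 = (4,3)_8 → 4³ + 3³ = 91
91 = (1,3,3)_8 → 1³ + 3³ + 3³ = 55
55 = (6,7)_8 → 6³ + 7³ = 559
559 = (1,0,5,7)_8 → 1³ + 0³ + 5³ + 7³ = 469
469 = (7,2,5)_8 → 7³ + 2³ + 5³ = 476
476 = (7,3,4)_8 → 7³ + 3³ + 4³ = 434
434 = (6,6,2)_8 → 6³ + 6³ + 2³ = 440
440 = (6,7,0)_8 → 6³ + 7³ + 0³ = 559  — 559 already appeared earlier.

559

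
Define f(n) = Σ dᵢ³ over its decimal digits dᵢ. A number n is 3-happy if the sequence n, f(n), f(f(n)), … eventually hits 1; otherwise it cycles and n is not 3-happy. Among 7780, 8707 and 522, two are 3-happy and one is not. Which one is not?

7780: 7780 → 1198 → 1243 → 100 → 1  — reaches 1 (3-happy)
8707: 8707 → 1198 → 1243 → 100 → 1  — reaches 1 (3-happy)
522: 522 → 141 → 66 → 432 → 99 → 1458 → 702 → 351 → 153 → 153  — repeats 153 (not 3-happy)

522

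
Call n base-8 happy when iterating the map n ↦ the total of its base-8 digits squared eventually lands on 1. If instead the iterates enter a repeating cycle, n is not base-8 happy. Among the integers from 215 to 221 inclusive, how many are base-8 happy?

2

215: 215 → 62 → 85 → 30 → 45 → 50 → 40 → 25 → 10 → 5 → 25  — not base-8 happy
216: 216 → 18 → 8 → 1  — base-8 happy
217: 217 → 19 → 13 → 26 → 13  — not base-8 happy
218: 218 → 22 → 40 → 25 → 10 → 5 → 25  — not base-8 happy
219: 219 → 27 → 18 → 8 → 1  — base-8 happy
220: 220 → 34 → 20 → 20  — not base-8 happy
221: 221 → 43 → 34 → 20 → 20  — not base-8 happy
base-8 happy: 216, 219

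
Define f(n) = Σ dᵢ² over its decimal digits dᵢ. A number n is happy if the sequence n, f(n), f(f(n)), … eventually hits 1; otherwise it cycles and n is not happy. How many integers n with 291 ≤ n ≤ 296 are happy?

2

291: 291 → 86 → 100 → 1  — happy
292: 292 → 89 → 145 → 42 → 20 → 4 → 16 → 37 → 58 → 89  — not happy
293: 293 → 94 → 97 → 130 → 10 → 1  — happy
294: 294 → 101 → 2 → 4 → 16 → 37 → 58 → 89 → 145 → 42 → 20 → 4  — not happy
295: 295 → 110 → 2 → 4 → 16 → 37 → 58 → 89 → 145 → 42 → 20 → 4  — not happy
296: 296 → 121 → 6 → 36 → 45 → 41 → 17 → 50 → 25 → 29 → 85 → 89 → 145 → 42 → 20 → 4 → 16 → 37 → 58 → 89  — not happy
happy: 291, 293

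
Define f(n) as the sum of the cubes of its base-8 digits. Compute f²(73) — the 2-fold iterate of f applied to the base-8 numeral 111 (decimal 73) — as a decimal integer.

73 = (1,1,1)_8 → 3
3 = (3)_8 → 27

27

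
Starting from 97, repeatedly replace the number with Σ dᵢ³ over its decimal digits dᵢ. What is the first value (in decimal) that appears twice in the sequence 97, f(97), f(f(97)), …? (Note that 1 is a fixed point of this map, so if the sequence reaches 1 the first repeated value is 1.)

97 → 1072
1072 → 352
352 → 160
160 → 217
217 → 352  — 352 already appeared earlier.

352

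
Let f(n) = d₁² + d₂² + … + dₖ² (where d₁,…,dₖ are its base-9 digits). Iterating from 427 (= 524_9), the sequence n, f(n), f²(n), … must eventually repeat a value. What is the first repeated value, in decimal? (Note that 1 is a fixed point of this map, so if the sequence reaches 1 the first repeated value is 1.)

53

427 = (5,2,4)_9 → 5² + 2² + 4² = 45
45 = (5,0)_9 → 5² + 0² = 25
25 = (2,7)_9 → 2² + 7² = 53
53 = (5,8)_9 → 5² + 8² = 89
89 = (1,0,8)_9 → 1² + 0² + 8² = 65
65 = (7,2)_9 → 7² + 2² = 53  — 53 already appeared earlier.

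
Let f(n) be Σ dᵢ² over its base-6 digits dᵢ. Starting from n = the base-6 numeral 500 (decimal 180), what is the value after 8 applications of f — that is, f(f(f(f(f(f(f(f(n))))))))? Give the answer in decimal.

5

180 = (5,0,0)_6 → 5² + 0² + 0² = 25
25 = (4,1)_6 → 4² + 1² = 17
17 = (2,5)_6 → 2² + 5² = 29
29 = (4,5)_6 → 4² + 5² = 41
41 = (1,0,5)_6 → 1² + 0² + 5² = 26
26 = (4,2)_6 → 4² + 2² = 20
20 = (3,2)_6 → 3² + 2² = 13
13 = (2,1)_6 → 2² + 1² = 5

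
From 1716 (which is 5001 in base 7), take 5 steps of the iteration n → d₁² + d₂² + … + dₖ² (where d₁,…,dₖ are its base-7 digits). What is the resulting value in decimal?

1716 = (5,0,0,1)_7 → 5² + 0² + 0² + 1² = 26
26 = (3,5)_7 → 3² + 5² = 34
34 = (4,6)_7 → 4² + 6² = 52
52 = (1,0,3)_7 → 1² + 0² + 3² = 10
10 = (1,3)_7 → 1² + 3² = 10

10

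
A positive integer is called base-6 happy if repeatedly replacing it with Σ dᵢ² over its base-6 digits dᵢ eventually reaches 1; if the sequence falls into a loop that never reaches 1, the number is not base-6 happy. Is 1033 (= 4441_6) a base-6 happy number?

1033 = (4,4,4,1)_6 → 4² + 4² + 4² + 1² = 49
49 = (1,2,1)_6 → 1² + 2² + 1² = 6
6 = (1,0)_6 → 1² + 0² = 1  — reached 1.

base-6 happy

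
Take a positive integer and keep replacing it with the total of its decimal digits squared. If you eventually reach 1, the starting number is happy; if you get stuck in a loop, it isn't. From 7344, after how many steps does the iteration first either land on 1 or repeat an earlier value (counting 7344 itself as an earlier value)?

13

7344 → 90
90 → 81
81 → 65
65 → 61
61 → 37
37 → 58
58 → 89
89 → 145
145 → 42
42 → 20
20 → 4
4 → 16
16 → 37  — 37 repeats.
That took 13 steps.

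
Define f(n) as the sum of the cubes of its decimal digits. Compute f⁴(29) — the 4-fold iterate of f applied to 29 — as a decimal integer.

29 → 737
737 → 713
713 → 371
371 → 371

371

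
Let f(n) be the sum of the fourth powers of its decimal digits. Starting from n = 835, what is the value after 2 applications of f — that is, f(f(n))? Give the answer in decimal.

4368

835 → 4802
4802 → 4368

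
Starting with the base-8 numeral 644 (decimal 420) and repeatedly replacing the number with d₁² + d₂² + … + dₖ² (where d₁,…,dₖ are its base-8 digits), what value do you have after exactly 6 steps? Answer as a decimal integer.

420 = (6,4,4)_8 → 6² + 4² + 4² = 68
68 = (1,0,4)_8 → 1² + 0² + 4² = 17
17 = (2,1)_8 → 2² + 1² = 5
5 = (5)_8 → 5² = 25
25 = (3,1)_8 → 3² + 1² = 10
10 = (1,2)_8 → 1² + 2² = 5

5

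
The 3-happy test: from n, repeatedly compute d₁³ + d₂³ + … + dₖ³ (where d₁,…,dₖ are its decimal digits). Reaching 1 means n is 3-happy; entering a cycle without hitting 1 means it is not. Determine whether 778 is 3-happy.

778 → 7³ + 7³ + 8³ = 1198
1198 → 1³ + 1³ + 9³ + 8³ = 1243
1243 → 1³ + 2³ + 4³ + 3³ = 100
100 → 1³ + 0³ + 0³ = 1  — reached 1.

3-happy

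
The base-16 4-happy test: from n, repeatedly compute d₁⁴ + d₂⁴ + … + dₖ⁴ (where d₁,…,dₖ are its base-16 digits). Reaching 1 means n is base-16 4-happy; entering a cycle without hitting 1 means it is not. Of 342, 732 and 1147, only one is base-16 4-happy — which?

342

342: 342 → 1922 → 6513 → 8964 → 353 → 1298 → 642 → 4128 → 17 → 2 → 16 → 1  — reaches 1 (base-16 4-happy)
732: 732 → 49313 → 30737 → 6499 → 7939 → 50707 → 22114 → 3233 → 30737  — repeats 30737 (not base-16 4-happy)
1147: 1147 → 17298 → 6914 → 14658 → 6914  — repeats 6914 (not base-16 4-happy)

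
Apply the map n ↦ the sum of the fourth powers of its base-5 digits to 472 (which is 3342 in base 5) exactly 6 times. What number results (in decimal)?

472 = (3,3,4,2)_5 → 3⁴ + 3⁴ + 4⁴ + 2⁴ = 434
434 = (3,2,1,4)_5 → 3⁴ + 2⁴ + 1⁴ + 4⁴ = 354
354 = (2,4,0,4)_5 → 2⁴ + 4⁴ + 0⁴ + 4⁴ = 528
528 = (4,1,0,3)_5 → 4⁴ + 1⁴ + 0⁴ + 3⁴ = 338
338 = (2,3,2,3)_5 → 2⁴ + 3⁴ + 2⁴ + 3⁴ = 194
194 = (1,2,3,4)_5 → 1⁴ + 2⁴ + 3⁴ + 4⁴ = 354

354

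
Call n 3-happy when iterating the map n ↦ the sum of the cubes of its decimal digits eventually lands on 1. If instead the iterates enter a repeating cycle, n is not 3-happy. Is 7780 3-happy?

7780 → 1198
1198 → 1243
1243 → 100
100 → 1  — reached 1.

3-happy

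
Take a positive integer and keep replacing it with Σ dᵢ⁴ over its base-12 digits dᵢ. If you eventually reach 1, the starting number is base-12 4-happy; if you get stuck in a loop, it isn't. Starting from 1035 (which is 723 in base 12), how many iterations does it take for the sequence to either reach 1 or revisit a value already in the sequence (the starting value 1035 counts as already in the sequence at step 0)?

1035 = (7,2,3)_12 → 7⁴ + 2⁴ + 3⁴ = 2498
2498 = (1,5,4,2)_12 → 1⁴ + 5⁴ + 4⁴ + 2⁴ = 898
898 = (6,2,10)_12 → 6⁴ + 2⁴ + 10⁴ = 11312
11312 = (6,6,6,8)_12 → 6⁴ + 6⁴ + 6⁴ + 8⁴ = 7984
7984 = (4,7,5,4)_12 → 4⁴ + 7⁴ + 5⁴ + 4⁴ = 3538
3538 = (2,0,6,10)_12 → 2⁴ + 0⁴ + 6⁴ + 10⁴ = 11312  — 11312 repeats.
That took 6 steps.

6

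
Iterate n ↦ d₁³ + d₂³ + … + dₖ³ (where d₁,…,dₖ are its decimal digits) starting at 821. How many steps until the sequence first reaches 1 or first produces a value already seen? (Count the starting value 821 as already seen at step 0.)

7

821 → 8³ + 2³ + 1³ = 512 + 8 + 1 = 521
521 → 5³ + 2³ + 1³ = 125 + 8 + 1 = 134
134 → 1³ + 3³ + 4³ = 1 + 27 + 64 = 92
92 → 9³ + 2³ = 729 + 8 = 737
737 → 7³ + 3³ + 7³ = 343 + 27 + 343 = 713
713 → 7³ + 1³ + 3³ = 343 + 1 + 27 = 371
371 → 3³ + 7³ + 1³ = 27 + 343 + 1 = 371  — 371 repeats.
That took 7 steps.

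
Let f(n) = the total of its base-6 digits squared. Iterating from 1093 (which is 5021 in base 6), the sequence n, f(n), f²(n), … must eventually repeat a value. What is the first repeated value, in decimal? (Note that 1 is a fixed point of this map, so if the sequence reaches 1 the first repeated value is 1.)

1093 = (5,0,2,1)_6 → 30
30 = (5,0)_6 → 25
25 = (4,1)_6 → 17
17 = (2,5)_6 → 29
29 = (4,5)_6 → 41
41 = (1,0,5)_6 → 26
26 = (4,2)_6 → 20
20 = (3,2)_6 → 13
13 = (2,1)_6 → 5
5 = (5)_6 → 25  — 25 already appeared earlier.

25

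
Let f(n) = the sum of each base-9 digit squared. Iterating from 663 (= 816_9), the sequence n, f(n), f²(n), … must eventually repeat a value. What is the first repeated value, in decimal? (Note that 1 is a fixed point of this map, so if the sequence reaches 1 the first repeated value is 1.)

1

663 = (8,1,6)_9 → 8² + 1² + 6² = 64 + 1 + 36 = 101
101 = (1,2,2)_9 → 1² + 2² + 2² = 1 + 4 + 4 = 9
9 = (1,0)_9 → 1² + 0² = 1 + 0 = 1  — reached the fixed point 1.
1 → 1, so 1 is the first repeated value.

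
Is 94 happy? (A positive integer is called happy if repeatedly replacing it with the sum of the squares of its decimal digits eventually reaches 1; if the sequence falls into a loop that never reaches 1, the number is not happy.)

happy

94 → 9² + 4² = 81 + 16 = 97
97 → 9² + 7² = 81 + 49 = 130
130 → 1² + 3² + 0² = 1 + 9 + 0 = 10
10 → 1² + 0² = 1 + 0 = 1  — reached 1.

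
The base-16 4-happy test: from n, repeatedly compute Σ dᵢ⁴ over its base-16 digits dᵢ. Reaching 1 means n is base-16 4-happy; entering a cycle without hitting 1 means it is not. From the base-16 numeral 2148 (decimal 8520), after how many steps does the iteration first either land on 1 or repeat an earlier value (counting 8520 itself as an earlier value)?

8520 = (2,1,4,8)_16 → 2⁴ + 1⁴ + 4⁴ + 8⁴ = 4369
4369 = (1,1,1,1)_16 → 1⁴ + 1⁴ + 1⁴ + 1⁴ = 4
4 = (4)_16 → 4⁴ = 256
256 = (1,0,0)_16 → 1⁴ + 0⁴ + 0⁴ = 1  — reached 1.
That took 4 steps.

4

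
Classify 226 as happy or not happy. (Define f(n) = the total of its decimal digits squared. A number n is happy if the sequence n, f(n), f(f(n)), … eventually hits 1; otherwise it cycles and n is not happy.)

happy

226 → 2² + 2² + 6² = 44
44 → 4² + 4² = 32
32 → 3² + 2² = 13
13 → 1² + 3² = 10
10 → 1² + 0² = 1  — reached 1.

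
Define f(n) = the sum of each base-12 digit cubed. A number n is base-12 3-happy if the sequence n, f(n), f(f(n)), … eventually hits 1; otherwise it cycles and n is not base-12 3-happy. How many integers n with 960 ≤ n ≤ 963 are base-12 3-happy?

2

960: 960 → 728 → 637 → 190 → 1028 → 856 → 1520 → 1728 → 1  (reaches 1)
961: 961 → 729 → 854 → 1464 → 1008 → 343 → 415 → 1351 → 1136 → 1855 → 1344 → 793 → 342 → 288 → 8 → 512 → 755 → 1464  (repeats 1464)
962: 962 → 736 → 190 → 1028 → 856 → 1520 → 1728 → 1  (reaches 1)
963: 963 → 755 → 1464 → 1008 → 343 → 415 → 1351 → 1136 → 1855 → 1344 → 793 → 342 → 288 → 8 → 512 → 755  (repeats 755)
base-12 3-happy: 960, 962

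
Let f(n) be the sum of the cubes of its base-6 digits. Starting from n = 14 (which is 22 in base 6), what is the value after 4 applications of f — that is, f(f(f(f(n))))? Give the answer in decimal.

9

14 = (2,2)_6 → 2³ + 2³ = 16
16 = (2,4)_6 → 2³ + 4³ = 72
72 = (2,0,0)_6 → 2³ + 0³ + 0³ = 8
8 = (1,2)_6 → 1³ + 2³ = 9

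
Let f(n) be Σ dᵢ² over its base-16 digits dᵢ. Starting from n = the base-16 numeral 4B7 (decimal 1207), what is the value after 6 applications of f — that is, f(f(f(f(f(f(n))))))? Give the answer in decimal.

169

1207 = (4,11,7)_16 → 4² + 11² + 7² = 186
186 = (11,10)_16 → 11² + 10² = 221
221 = (13,13)_16 → 13² + 13² = 338
338 = (1,5,2)_16 → 1² + 5² + 2² = 30
30 = (1,14)_16 → 1² + 14² = 197
197 = (12,5)_16 → 12² + 5² = 169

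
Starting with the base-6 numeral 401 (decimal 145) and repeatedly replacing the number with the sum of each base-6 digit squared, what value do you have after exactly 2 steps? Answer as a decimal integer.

29

145 = (4,0,1)_6 → 4² + 0² + 1² = 16 + 0 + 1 = 17
17 = (2,5)_6 → 2² + 5² = 4 + 25 = 29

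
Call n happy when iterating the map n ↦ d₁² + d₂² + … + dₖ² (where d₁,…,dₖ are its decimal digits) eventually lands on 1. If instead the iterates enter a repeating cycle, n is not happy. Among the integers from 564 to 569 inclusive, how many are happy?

564: 564 → 77 → 98 → 145 → 42 → 20 → 4 → 16 → 37 → 58 → 89 → 145  — not happy
565: 565 → 86 → 100 → 1  — happy
566: 566 → 97 → 130 → 10 → 1  — happy
567: 567 → 110 → 2 → 4 → 16 → 37 → 58 → 89 → 145 → 42 → 20 → 4  — not happy
568: 568 → 125 → 30 → 9 → 81 → 65 → 61 → 37 → 58 → 89 → 145 → 42 → 20 → 4 → 16 → 37  — not happy
569: 569 → 142 → 21 → 5 → 25 → 29 → 85 → 89 → 145 → 42 → 20 → 4 → 16 → 37 → 58 → 89  — not happy
happy: 565, 566

2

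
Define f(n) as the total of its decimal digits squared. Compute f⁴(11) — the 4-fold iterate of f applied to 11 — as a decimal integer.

37

11 → 1² + 1² = 2
2 → 2² = 4
4 → 4² = 16
16 → 1² + 6² = 37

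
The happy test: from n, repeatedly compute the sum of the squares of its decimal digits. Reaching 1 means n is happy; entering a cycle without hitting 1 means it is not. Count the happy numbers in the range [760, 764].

2

760: 760 → 85 → 89 → 145 → 42 → 20 → 4 → 16 → 37 → 58 → 89  — not happy
761: 761 → 86 → 100 → 1  — happy
762: 762 → 89 → 145 → 42 → 20 → 4 → 16 → 37 → 58 → 89  — not happy
763: 763 → 94 → 97 → 130 → 10 → 1  — happy
764: 764 → 101 → 2 → 4 → 16 → 37 → 58 → 89 → 145 → 42 → 20 → 4  — not happy
happy: 761, 763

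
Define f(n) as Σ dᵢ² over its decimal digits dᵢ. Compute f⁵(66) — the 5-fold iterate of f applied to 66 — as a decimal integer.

66 → 72
72 → 53
53 → 34
34 → 25
25 → 29

29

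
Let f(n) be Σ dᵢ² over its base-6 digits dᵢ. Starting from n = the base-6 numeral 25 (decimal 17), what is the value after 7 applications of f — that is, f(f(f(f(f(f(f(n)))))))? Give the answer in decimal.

25

17 = (2,5)_6 → 2² + 5² = 29
29 = (4,5)_6 → 4² + 5² = 41
41 = (1,0,5)_6 → 1² + 0² + 5² = 26
26 = (4,2)_6 → 4² + 2² = 20
20 = (3,2)_6 → 3² + 2² = 13
13 = (2,1)_6 → 2² + 1² = 5
5 = (5)_6 → 5² = 25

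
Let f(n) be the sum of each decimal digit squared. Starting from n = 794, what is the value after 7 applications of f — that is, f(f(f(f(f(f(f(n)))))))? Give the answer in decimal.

89

794 → 7² + 9² + 4² = 146
146 → 1² + 4² + 6² = 53
53 → 5² + 3² = 34
34 → 3² + 4² = 25
25 → 2² + 5² = 29
29 → 2² + 9² = 85
85 → 8² + 5² = 89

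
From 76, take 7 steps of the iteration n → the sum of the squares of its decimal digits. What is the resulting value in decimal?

76 → 7² + 6² = 49 + 36 = 85
85 → 8² + 5² = 64 + 25 = 89
89 → 8² + 9² = 64 + 81 = 145
145 → 1² + 4² + 5² = 1 + 16 + 25 = 42
42 → 4² + 2² = 16 + 4 = 20
20 → 2² + 0² = 4 + 0 = 4
4 → 4² = 16

16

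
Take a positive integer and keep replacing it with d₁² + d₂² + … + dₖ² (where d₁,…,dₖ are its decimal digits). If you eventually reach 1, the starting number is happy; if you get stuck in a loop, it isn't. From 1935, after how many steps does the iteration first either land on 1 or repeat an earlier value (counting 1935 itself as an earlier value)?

12

1935 → 1² + 9² + 3² + 5² = 1 + 81 + 9 + 25 = 116
116 → 1² + 1² + 6² = 1 + 1 + 36 = 38
38 → 3² + 8² = 9 + 64 = 73
73 → 7² + 3² = 49 + 9 = 58
58 → 5² + 8² = 25 + 64 = 89
89 → 8² + 9² = 64 + 81 = 145
145 → 1² + 4² + 5² = 1 + 16 + 25 = 42
42 → 4² + 2² = 16 + 4 = 20
20 → 2² + 0² = 4 + 0 = 4
4 → 4² = 16
16 → 1² + 6² = 1 + 36 = 37
37 → 3² + 7² = 9 + 49 = 58  — 58 repeats.
That took 12 steps.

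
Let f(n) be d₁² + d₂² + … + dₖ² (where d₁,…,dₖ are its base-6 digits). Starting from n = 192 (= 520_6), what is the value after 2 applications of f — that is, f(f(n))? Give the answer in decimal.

41

192 = (5,2,0)_6 → 5² + 2² + 0² = 29
29 = (4,5)_6 → 4² + 5² = 41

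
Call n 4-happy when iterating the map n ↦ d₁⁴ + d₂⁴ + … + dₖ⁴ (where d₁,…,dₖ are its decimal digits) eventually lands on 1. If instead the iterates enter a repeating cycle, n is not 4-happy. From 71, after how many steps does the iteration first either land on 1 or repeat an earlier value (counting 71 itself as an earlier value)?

71 → 2402
2402 → 288
288 → 8208
8208 → 8208  — 8208 repeats.
That took 4 steps.

4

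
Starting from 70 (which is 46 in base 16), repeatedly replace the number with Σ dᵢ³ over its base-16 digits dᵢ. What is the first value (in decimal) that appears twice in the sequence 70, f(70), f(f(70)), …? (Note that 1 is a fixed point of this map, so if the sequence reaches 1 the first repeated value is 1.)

1

70 = (4,6)_16 → 4³ + 6³ = 64 + 216 = 280
280 = (1,1,8)_16 → 1³ + 1³ + 8³ = 1 + 1 + 512 = 514
514 = (2,0,2)_16 → 2³ + 0³ + 2³ = 8 + 0 + 8 = 16
16 = (1,0)_16 → 1³ + 0³ = 1 + 0 = 1  — reached the fixed point 1.
1 → 1, so 1 is the first repeated value.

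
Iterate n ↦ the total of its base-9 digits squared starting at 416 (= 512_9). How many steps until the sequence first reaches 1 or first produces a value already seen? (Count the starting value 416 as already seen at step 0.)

416 = (5,1,2)_9 → 30
30 = (3,3)_9 → 18
18 = (2,0)_9 → 4
4 = (4)_9 → 16
16 = (1,7)_9 → 50
50 = (5,5)_9 → 50  — 50 repeats.
That took 6 steps.

6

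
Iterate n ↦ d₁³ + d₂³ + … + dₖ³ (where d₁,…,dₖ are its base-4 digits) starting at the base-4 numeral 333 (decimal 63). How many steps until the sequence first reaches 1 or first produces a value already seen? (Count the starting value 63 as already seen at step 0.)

63 = (3,3,3)_4 → 3³ + 3³ + 3³ = 27 + 27 + 27 = 81
81 = (1,1,0,1)_4 → 1³ + 1³ + 0³ + 1³ = 1 + 1 + 0 + 1 = 3
3 = (3)_4 → 3³ = 27
27 = (1,2,3)_4 → 1³ + 2³ + 3³ = 1 + 8 + 27 = 36
36 = (2,1,0)_4 → 2³ + 1³ + 0³ = 8 + 1 + 0 = 9
9 = (2,1)_4 → 2³ + 1³ = 8 + 1 = 9  — 9 repeats.
That took 6 steps.

6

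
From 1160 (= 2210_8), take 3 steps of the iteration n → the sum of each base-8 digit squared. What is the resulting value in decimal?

4

1160 = (2,2,1,0)_8 → 9
9 = (1,1)_8 → 2
2 = (2)_8 → 4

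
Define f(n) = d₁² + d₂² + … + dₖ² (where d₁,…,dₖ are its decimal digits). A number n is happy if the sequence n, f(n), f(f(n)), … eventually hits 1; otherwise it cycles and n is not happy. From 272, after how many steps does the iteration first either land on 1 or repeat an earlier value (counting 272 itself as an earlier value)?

272 → 2² + 7² + 2² = 57
57 → 5² + 7² = 74
74 → 7² + 4² = 65
65 → 6² + 5² = 61
61 → 6² + 1² = 37
37 → 3² + 7² = 58
58 → 5² + 8² = 89
89 → 8² + 9² = 145
145 → 1² + 4² + 5² = 42
42 → 4² + 2² = 20
20 → 2² + 0² = 4
4 → 4² = 16
16 → 1² + 6² = 37  — 37 repeats.
That took 13 steps.

13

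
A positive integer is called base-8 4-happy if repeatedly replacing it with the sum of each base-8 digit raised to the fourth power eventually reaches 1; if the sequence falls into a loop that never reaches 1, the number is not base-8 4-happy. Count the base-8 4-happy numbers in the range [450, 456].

450: 450 → 2417 → 2178 → 288 → 512 → 1  (reaches 1)
451: 451 → 2482 → 2864 → 2177 → 273 → 273  (repeats 273)
452: 452 → 2657 → 883 → 2003 → 2579 → 722 → 114 → 1313 → 529 → 18 → 32 → 256 → 256  (repeats 256)
453: 453 → 3026 → 3058 → 4338 → 1394 → 1953 → 1634 → 354 → 897 → 1298 → 304 → 1552 → 97 → 258 → 272 → 272  (repeats 272)
454: 454 → 3697 → 3699 → 3779 → 2563 → 706 → 98 → 273 → 273  (repeats 273)
455: 455 → 4802 → 99 → 338 → 657 → 34 → 272 → 272  (repeats 272)
456: 456 → 2402 → 1153 → 33 → 257 → 257  (repeats 257)
base-8 4-happy: 450

1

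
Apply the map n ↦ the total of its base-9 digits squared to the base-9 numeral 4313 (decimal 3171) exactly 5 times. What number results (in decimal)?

89

3171 = (4,3,1,3)_9 → 4² + 3² + 1² + 3² = 35
35 = (3,8)_9 → 3² + 8² = 73
73 = (8,1)_9 → 8² + 1² = 65
65 = (7,2)_9 → 7² + 2² = 53
53 = (5,8)_9 → 5² + 8² = 89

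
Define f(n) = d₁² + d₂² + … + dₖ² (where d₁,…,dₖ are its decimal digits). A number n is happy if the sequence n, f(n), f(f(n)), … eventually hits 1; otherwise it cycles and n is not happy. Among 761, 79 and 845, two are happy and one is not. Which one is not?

761: 761 → 86 → 100 → 1  — reaches 1 (happy)
79: 79 → 130 → 10 → 1  — reaches 1 (happy)
845: 845 → 105 → 26 → 40 → 16 → 37 → 58 → 89 → 145 → 42 → 20 → 4 → 16  — repeats 16 (not happy)

845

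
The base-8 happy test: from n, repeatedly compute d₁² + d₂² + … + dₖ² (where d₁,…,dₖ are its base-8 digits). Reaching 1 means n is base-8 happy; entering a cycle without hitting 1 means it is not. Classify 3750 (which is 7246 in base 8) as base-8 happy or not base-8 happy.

3750 = (7,2,4,6)_8 → 7² + 2² + 4² + 6² = 49 + 4 + 16 + 36 = 105
105 = (1,5,1)_8 → 1² + 5² + 1² = 1 + 25 + 1 = 27
27 = (3,3)_8 → 3² + 3² = 9 + 9 = 18
18 = (2,2)_8 → 2² + 2² = 4 + 4 = 8
8 = (1,0)_8 → 1² + 0² = 1 + 0 = 1  — reached 1.

base-8 happy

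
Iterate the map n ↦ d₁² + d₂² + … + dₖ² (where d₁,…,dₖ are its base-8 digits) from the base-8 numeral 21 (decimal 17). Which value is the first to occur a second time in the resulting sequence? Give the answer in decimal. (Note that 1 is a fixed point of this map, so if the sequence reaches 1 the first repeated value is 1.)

17 = (2,1)_8 → 5
5 = (5)_8 → 25
25 = (3,1)_8 → 10
10 = (1,2)_8 → 5  — 5 already appeared earlier.

5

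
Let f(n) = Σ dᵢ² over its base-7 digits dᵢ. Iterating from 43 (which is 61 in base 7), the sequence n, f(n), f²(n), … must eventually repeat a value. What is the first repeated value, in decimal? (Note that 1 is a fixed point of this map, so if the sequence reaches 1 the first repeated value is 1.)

43 = (6,1)_7 → 6² + 1² = 37
37 = (5,2)_7 → 5² + 2² = 29
29 = (4,1)_7 → 4² + 1² = 17
17 = (2,3)_7 → 2² + 3² = 13
13 = (1,6)_7 → 1² + 6² = 37  — 37 already appeared earlier.

37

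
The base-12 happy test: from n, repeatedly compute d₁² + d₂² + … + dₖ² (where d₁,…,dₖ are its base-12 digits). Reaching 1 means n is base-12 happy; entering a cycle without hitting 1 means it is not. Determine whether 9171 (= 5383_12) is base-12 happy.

9171 = (5,3,8,3)_12 → 107
107 = (8,11)_12 → 185
185 = (1,3,5)_12 → 35
35 = (2,11)_12 → 125
125 = (10,5)_12 → 125  — 125 already seen; the sequence cycles without reaching 1.

not base-12 happy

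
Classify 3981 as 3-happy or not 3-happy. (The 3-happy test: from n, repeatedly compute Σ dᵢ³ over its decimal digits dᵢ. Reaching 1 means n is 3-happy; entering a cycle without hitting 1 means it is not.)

not 3-happy

3981 → 3³ + 9³ + 8³ + 1³ = 1269
1269 → 1³ + 2³ + 6³ + 9³ = 954
954 → 9³ + 5³ + 4³ = 918
918 → 9³ + 1³ + 8³ = 1242
1242 → 1³ + 2³ + 4³ + 2³ = 81
81 → 8³ + 1³ = 513
513 → 5³ + 1³ + 3³ = 153
153 → 1³ + 5³ + 3³ = 153  — 153 already seen; the sequence cycles without reaching 1.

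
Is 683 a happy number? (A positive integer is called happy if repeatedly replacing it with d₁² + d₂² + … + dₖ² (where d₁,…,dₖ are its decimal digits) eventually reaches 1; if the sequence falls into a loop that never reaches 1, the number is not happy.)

happy

683 → 6² + 8² + 3² = 36 + 64 + 9 = 109
109 → 1² + 0² + 9² = 1 + 0 + 81 = 82
82 → 8² + 2² = 64 + 4 = 68
68 → 6² + 8² = 36 + 64 = 100
100 → 1² + 0² + 0² = 1 + 0 + 0 = 1  — reached 1.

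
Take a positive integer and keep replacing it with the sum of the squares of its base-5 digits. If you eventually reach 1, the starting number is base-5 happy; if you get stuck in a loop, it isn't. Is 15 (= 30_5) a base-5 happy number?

not base-5 happy

15 = (3,0)_5 → 3² + 0² = 9
9 = (1,4)_5 → 1² + 4² = 17
17 = (3,2)_5 → 3² + 2² = 13
13 = (2,3)_5 → 2² + 3² = 13  — 13 already seen; the sequence cycles without reaching 1.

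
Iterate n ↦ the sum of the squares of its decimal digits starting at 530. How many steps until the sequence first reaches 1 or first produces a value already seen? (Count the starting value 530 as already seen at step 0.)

530 → 5² + 3² + 0² = 34
34 → 3² + 4² = 25
25 → 2² + 5² = 29
29 → 2² + 9² = 85
85 → 8² + 5² = 89
89 → 8² + 9² = 145
145 → 1² + 4² + 5² = 42
42 → 4² + 2² = 20
20 → 2² + 0² = 4
4 → 4² = 16
16 → 1² + 6² = 37
37 → 3² + 7² = 58
58 → 5² + 8² = 89  — 89 repeats.
That took 13 steps.

13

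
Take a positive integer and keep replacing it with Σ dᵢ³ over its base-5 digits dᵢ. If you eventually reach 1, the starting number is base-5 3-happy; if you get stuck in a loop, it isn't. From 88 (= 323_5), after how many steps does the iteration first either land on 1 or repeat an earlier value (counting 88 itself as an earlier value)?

88 = (3,2,3)_5 → 3³ + 2³ + 3³ = 62
62 = (2,2,2)_5 → 2³ + 2³ + 2³ = 24
24 = (4,4)_5 → 4³ + 4³ = 128
128 = (1,0,0,3)_5 → 1³ + 0³ + 0³ + 3³ = 28
28 = (1,0,3)_5 → 1³ + 0³ + 3³ = 28  — 28 repeats.
That took 5 steps.

5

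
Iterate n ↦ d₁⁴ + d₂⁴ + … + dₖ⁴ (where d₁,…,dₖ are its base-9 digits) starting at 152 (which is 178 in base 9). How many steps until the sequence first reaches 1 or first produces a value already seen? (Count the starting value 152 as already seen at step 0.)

152 = (1,7,8)_9 → 1⁴ + 7⁴ + 8⁴ = 6498
6498 = (8,8,2,0)_9 → 8⁴ + 8⁴ + 2⁴ + 0⁴ = 8208
8208 = (1,2,2,3,0)_9 → 1⁴ + 2⁴ + 2⁴ + 3⁴ + 0⁴ = 114
114 = (1,3,6)_9 → 1⁴ + 3⁴ + 6⁴ = 1378
1378 = (1,8,0,1)_9 → 1⁴ + 8⁴ + 0⁴ + 1⁴ = 4098
4098 = (5,5,5,3)_9 → 5⁴ + 5⁴ + 5⁴ + 3⁴ = 1956
1956 = (2,6,1,3)_9 → 2⁴ + 6⁴ + 1⁴ + 3⁴ = 1394
1394 = (1,8,1,8)_9 → 1⁴ + 8⁴ + 1⁴ + 8⁴ = 8194
8194 = (1,2,2,1,4)_9 → 1⁴ + 2⁴ + 2⁴ + 1⁴ + 4⁴ = 290
290 = (3,5,2)_9 → 3⁴ + 5⁴ + 2⁴ = 722
722 = (8,8,2)_9 → 8⁴ + 8⁴ + 2⁴ = 8208  — 8208 repeats.
That took 11 steps.

11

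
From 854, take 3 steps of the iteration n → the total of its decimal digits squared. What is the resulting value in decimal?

40

854 → 8² + 5² + 4² = 64 + 25 + 16 = 105
105 → 1² + 0² + 5² = 1 + 0 + 25 = 26
26 → 2² + 6² = 4 + 36 = 40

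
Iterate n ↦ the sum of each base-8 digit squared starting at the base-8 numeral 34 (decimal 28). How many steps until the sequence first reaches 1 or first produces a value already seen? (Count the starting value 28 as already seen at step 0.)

28 = (3,4)_8 → 3² + 4² = 25
25 = (3,1)_8 → 3² + 1² = 10
10 = (1,2)_8 → 1² + 2² = 5
5 = (5)_8 → 5² = 25  — 25 repeats.
That took 4 steps.

4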